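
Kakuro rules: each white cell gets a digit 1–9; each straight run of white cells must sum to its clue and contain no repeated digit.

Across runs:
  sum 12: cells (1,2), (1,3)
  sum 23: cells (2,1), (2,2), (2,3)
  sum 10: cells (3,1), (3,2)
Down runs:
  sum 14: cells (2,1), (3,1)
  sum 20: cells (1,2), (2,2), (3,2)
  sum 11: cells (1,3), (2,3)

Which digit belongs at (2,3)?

23 in 3 cells must be {6,8,9}.
Nothing is forced directly, so branch on (2,1), whose candidates are 6 or 8 or 9. If (2,1) = 6: that forces (3,1) = 8, after which (3,2) would have to be in {2} for the 10 across but in {3,4,5,6,7,8,9} for the 20 down — contradiction. If (2,1) = 9: then (3,1) would have to be in {1,2,3,4,6,7,8,9} for the 10 across but in {5} for the 14 down — contradiction. So (2,1) = 8.
(3,1) = 14 − 8 = 6 completes the 14 down.
(3,2) = 10 − 6 = 4 completes the 10 across.
(2,2) = 9: the only remaining digit allowed by both the 23 across and the 20 down.
(2,3) = 23 − 17 = 6 completes the 23 across.
(1,2) = 20 − 13 = 7 completes the 20 down.
(1,3) = 12 − 7 = 5 completes the 12 across.

6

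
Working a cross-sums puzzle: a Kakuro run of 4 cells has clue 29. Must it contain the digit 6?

The only way to make 29 from 4 distinct digits is {5,7,8,9}, which does not contain 6.

No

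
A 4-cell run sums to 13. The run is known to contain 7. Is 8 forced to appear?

No

The only way to make 13 from 4 distinct digits under that restriction is {1,2,3,7}, which does not contain 8.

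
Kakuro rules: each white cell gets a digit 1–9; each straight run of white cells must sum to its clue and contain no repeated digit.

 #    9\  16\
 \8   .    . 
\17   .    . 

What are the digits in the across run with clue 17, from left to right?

17 in 2 cells must be {8,9}; 16 in 2 cells must be {7,9}.
The 8 across and the 16 down share only 7, so R1C2 = 7.
The 17 across and the 9 down share only 8, so R2C1 = 8.
R2C2 = 17 − 8 = 9 completes the 17 across.
R1C1 = 8 − 7 = 1 completes the 8 across.

8, 9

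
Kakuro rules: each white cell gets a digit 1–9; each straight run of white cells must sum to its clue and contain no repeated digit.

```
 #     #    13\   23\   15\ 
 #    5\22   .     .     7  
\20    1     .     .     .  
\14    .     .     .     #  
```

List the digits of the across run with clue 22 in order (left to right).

6 9 7

23 in 3 cells must be {6,8,9}.
R2C4 = 15 − 7 = 8 completes the 15 down.
R3C1 = 5 − 1 = 4 completes the 5 down.
No cell is forced outright now. R1C2 can only be 6 or 9 (the digits allowed by both its 22 across and its 13 down). If R1C2 = 9: that forces R1C3 = 6, after which R2C2 would have to be in {2,4,5,6,7,9} for the 20 across but in {1,3} for the 13 down — contradiction. So R1C2 = 6.
R1C3 = 22 − 13 = 9 completes the 22 across.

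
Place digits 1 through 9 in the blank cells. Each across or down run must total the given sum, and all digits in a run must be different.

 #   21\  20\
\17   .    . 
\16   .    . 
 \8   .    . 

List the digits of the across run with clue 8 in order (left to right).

5 3

17 in 2 cells must be {8,9}; 16 in 2 cells must be {7,9}.
Nothing is forced directly, so branch on R1C1, whose candidates are 8 or 9. If R1C1 = 8: that forces R1C2 = 9, R2C2 = 7, after which R3C2 would have to be in {1,2,3,5,6,7} for the 8 across but in {4} for the 20 down — contradiction. So R1C1 = 9.
R1C2 = 17 − 9 = 8 completes the 17 across.
Given what's placed, R2C1 must be 7 to fit the 16 across and 21 down.
R2C2 = 16 − 7 = 9 completes the 16 across.
R3C1 = 21 − 16 = 5 completes the 21 down.
R3C2 = 8 − 5 = 3 completes the 8 across.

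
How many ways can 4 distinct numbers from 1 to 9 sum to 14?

5

4 distinct digits from 1–9 sum between 10 and 30.
Enumerating: {1,2,3,8}, {1,2,4,7}, {1,2,5,6}, {1,3,4,6}, {2,3,4,5}.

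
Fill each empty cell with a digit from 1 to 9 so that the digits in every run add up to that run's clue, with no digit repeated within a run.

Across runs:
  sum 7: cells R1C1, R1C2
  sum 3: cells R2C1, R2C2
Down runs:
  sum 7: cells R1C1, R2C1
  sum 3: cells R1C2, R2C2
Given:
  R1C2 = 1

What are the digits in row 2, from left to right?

1 2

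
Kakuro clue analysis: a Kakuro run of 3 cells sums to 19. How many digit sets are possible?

5

3 distinct digits from 1–9 sum between 6 and 24.
Enumerating: {2,8,9}, {3,7,9}, {4,6,9}, {4,7,8}, {5,6,8}.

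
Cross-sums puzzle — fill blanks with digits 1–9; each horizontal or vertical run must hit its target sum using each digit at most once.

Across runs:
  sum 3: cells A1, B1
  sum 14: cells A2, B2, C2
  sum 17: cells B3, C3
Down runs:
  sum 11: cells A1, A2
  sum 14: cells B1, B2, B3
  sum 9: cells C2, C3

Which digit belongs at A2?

3 in 2 cells must be {1,2}; 17 in 2 cells must be {8,9}.
The 3 across and the 11 down share only 2, so A1 = 2.
B1 = 3 − 2 = 1 completes the 3 across.
A2 = 11 − 2 = 9 completes the 11 down.
B2 = 4: the only remaining digit allowed by both the 14 across and the 14 down.
C2 = 14 − 13 = 1 completes the 14 across.
B3 = 14 − 5 = 9 completes the 14 down.
C3 = 17 − 9 = 8 completes the 17 across.

9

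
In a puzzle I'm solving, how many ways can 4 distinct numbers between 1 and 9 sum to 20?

4 distinct digits from 1–9 sum between 10 and 30.

12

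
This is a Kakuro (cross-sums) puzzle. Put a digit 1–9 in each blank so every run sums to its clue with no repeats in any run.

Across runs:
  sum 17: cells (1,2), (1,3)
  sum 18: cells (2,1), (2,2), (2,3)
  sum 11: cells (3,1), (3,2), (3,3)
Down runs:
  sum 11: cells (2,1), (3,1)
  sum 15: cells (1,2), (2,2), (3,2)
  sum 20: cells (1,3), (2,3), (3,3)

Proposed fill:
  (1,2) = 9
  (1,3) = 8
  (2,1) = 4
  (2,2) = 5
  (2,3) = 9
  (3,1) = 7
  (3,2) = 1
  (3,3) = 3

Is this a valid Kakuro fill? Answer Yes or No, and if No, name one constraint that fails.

Across: 9+8=17; 4+5+9=18; 7+1+3=11. Down: 4+7=11; 9+5+1=15; 8+9+3=20. No digit repeats within any run.

Yes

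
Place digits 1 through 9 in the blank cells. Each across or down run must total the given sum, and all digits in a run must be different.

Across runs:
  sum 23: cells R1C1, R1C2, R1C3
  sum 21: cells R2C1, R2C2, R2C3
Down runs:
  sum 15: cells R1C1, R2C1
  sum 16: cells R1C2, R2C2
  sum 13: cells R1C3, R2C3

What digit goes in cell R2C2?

7

23 in 3 cells must be {6,8,9}; 16 in 2 cells must be {7,9}.
The 23 across and the 16 down share only 9, so R1C2 = 9.
R2C2 = 16 − 9 = 7 completes the 16 down.
Nothing is forced directly, so branch on R1C1, whose candidates are 6 or 8. If R1C1 = 8: that forces R1C3 = 6, after which R2C1 would have to be in {5,6,8,9} for the 21 across but in {7} for the 15 down — contradiction. So R1C1 = 6.
R1C3 = 23 − 15 = 8 completes the 23 across.
R2C1 = 15 − 6 = 9 completes the 15 down.
R2C3 = 21 − 16 = 5 completes the 21 across.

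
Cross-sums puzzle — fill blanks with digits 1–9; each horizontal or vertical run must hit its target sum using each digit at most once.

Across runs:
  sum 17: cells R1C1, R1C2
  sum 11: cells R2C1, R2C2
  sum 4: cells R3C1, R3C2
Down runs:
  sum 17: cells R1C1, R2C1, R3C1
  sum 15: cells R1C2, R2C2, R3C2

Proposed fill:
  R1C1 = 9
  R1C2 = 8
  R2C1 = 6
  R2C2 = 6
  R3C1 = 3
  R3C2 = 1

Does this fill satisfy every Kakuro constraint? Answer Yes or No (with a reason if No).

No — the across run R2C1–R2C2 sums to 12, not 11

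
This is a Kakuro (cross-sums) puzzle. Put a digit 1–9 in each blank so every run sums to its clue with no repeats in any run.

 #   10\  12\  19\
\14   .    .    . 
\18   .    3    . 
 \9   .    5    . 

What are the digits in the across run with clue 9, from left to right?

R1C2 = 12 − 8 = 4 completes the 12 down.
Given what's placed, R3C3 must be 3 to fit the 9 across and 19 down.
R3C1 = 9 − 8 = 1 completes the 9 across.
Nothing is forced directly, so branch on R1C3, whose candidates are 7 or 9. If R1C3 = 9: then R1C1 would have to be in {1} for the 14 across but in {2,3,4,5,6,7} for the 10 down — contradiction. So R1C3 = 7.
R1C1 = 14 − 11 = 3 completes the 14 across.
R2C1 = 10 − 4 = 6 completes the 10 down.
R2C3 = 18 − 9 = 9 completes the 18 across.

1 5 3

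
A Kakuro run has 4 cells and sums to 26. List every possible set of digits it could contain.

{2,7,8,9}; {3,6,8,9}; {4,5,8,9}; {4,6,7,9}; {5,6,7,8}

4 distinct digits from 1–9 sum between 10 and 30.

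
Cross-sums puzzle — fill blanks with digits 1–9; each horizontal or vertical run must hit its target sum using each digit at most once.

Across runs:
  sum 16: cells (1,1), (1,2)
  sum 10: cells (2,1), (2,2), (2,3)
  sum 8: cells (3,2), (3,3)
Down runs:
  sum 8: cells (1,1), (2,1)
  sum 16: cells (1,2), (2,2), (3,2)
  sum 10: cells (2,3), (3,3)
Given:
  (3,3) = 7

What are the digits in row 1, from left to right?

16 in 2 cells must be {7,9}.
The 16 across and the 8 down share only 7, so (1,1) = 7.
(1,2) = 16 − 7 = 9 completes the 16 across.
(2,1) = 8 − 7 = 1 completes the 8 down.
(2,3) = 10 − 7 = 3 completes the 10 down.
(3,2) = 8 − 7 = 1 completes the 8 across.
(2,2) = 10 − 4 = 6 completes the 10 across.

7, 9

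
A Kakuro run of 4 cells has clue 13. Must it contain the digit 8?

No

Counterexample: {1,2,3,7} sums to 13 without using 8.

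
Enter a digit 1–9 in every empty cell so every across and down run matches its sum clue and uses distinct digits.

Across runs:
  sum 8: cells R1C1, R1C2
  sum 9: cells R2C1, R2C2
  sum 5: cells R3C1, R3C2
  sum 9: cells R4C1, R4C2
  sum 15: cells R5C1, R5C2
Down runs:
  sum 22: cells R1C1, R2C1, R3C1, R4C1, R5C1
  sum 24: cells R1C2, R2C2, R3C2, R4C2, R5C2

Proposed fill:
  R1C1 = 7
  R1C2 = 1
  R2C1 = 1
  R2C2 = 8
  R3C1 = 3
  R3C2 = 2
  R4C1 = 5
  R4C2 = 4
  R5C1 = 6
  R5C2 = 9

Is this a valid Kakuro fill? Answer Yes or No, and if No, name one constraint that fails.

Across: 7+1=8; 1+8=9; 3+2=5; 5+4=9; 6+9=15. Down: 7+1+3+5+6=22; 1+8+2+4+9=24. No digit repeats within any run.

Yes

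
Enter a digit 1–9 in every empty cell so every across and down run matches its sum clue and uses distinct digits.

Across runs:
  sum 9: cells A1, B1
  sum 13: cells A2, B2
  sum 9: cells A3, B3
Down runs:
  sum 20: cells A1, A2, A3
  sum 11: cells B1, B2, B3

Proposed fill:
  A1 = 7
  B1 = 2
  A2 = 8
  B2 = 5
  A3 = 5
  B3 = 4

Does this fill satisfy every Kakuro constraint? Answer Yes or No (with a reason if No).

Across: 7+2=9; 8+5=13; 5+4=9. Down: 7+8+5=20; 2+5+4=11. No digit repeats within any run.

Yes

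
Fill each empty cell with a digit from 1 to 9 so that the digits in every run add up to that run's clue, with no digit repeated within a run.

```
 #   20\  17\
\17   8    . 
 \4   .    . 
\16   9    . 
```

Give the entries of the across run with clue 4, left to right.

17 in 2 cells must be {8,9}; 4 in 2 cells must be {1,3}; 16 in 2 cells must be {7,9}.
R1C2 = 17 − 8 = 9 completes the 17 across.
R2C1 = 20 − 17 = 3 completes the 20 down.
R2C2 = 4 − 3 = 1 completes the 4 across.
R3C2 = 16 − 9 = 7 completes the 16 across.

3 1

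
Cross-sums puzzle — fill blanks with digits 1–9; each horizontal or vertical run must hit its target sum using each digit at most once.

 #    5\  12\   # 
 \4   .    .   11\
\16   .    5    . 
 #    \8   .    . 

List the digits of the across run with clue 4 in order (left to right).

4 in 2 cells must be {1,3}.
No cell is forced outright now. R1C1 can only be 1 or 3 (the digits allowed by both its 4 across and its 5 down). If R1C1 = 1: that forces R1C2 = 3, R2C1 = 4, R2C3 = 7, after which R3C2 would have to be in {1,2,3,5,6,7} for the 8 across but in {4} for the 12 down — contradiction. So R1C1 = 3.
R1C2 = 4 − 3 = 1 completes the 4 across.
R2C1 = 5 − 3 = 2 completes the 5 down.
R2C3 = 16 − 7 = 9 completes the 16 across.
R3C2 = 12 − 6 = 6 completes the 12 down.
R3C3 = 8 − 6 = 2 completes the 8 across.

3 1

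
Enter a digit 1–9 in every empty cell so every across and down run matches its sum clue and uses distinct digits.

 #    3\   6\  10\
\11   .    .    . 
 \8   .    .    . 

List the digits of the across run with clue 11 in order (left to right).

2 1 8

3 in 2 cells must be {1,2}.
Nothing is forced directly, so branch on R1C1, whose candidates are 1 or 2. If R1C1 = 1: that forces R2C1 = 2, R2C3 = 1, after which R1C3 would have to be in {2,3,4,6,7,8} for the 11 across but in {9} for the 10 down — contradiction. So R1C1 = 2.
R2C1 = 3 − 2 = 1 completes the 3 down.
Nothing is forced directly, so branch on R1C2, whose candidates are 1 or 4 or 5. If R1C2 = 4: then R1C3 would have to be in {5} for the 11 across but in {1,2,3,4,6,7,8,9} for the 10 down — contradiction. If R1C2 = 5: that forces R1C3 = 4, after which R2C2 would have to be in {2,3,4,5} for the 8 across but in {1} for the 6 down — contradiction. So R1C2 = 1.
R1C3 = 11 − 3 = 8 completes the 11 across.
R2C2 = 6 − 1 = 5 completes the 6 down.
R2C3 = 8 − 6 = 2 completes the 8 across.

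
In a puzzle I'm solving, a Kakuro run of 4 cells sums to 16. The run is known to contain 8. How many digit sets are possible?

2

4 distinct digits from 1–9 sum between 10 and 30.
Keeping only sets containing 8.
Enumerating: {1,2,5,8}, {1,3,4,8}.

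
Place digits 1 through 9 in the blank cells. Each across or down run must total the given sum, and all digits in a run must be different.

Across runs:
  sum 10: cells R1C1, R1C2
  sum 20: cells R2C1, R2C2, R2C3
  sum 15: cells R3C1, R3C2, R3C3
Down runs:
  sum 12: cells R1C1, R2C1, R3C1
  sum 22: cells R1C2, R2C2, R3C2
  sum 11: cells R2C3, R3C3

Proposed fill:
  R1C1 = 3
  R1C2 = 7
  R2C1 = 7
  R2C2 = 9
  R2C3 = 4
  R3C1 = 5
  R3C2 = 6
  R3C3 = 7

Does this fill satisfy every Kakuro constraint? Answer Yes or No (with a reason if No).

No — the down run R1C1–R3C1 sums to 15, not 12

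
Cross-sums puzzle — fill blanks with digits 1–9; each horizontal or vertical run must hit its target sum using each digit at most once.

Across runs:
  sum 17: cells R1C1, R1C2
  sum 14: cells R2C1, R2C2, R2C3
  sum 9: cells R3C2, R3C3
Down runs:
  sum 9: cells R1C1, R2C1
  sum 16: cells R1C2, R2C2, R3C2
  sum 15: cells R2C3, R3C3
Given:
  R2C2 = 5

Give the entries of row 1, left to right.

8 9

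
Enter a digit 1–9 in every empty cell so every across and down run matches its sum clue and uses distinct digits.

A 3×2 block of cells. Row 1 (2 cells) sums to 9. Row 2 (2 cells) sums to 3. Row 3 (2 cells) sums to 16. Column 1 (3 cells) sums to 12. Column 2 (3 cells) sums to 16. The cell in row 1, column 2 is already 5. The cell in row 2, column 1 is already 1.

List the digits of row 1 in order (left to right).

3 in 2 cells must be {1,2}; 16 in 2 cells must be {7,9}.
(1,1) = 9 − 5 = 4 completes the 9 across.
(2,2) = 3 − 1 = 2 completes the 3 across.
(3,1) = 12 − 5 = 7 completes the 12 down.
(3,2) = 16 − 7 = 9 completes the 16 across.

4, 5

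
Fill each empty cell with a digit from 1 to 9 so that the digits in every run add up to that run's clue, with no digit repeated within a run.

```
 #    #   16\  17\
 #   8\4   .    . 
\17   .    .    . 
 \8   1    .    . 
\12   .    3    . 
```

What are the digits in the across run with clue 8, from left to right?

1, 5, 2

4 in 2 cells must be {1,3}.
Given what's placed, R1C2 must be 1 to fit the 4 across and 16 down.
R1C3 = 4 − 1 = 3 completes the 4 across.
No cell is forced outright now. R3C2 can only be 4 or 5 (the digits allowed by both its 8 across and its 16 down). If R3C2 = 4: that forces R2C2 = 8, after which R3C3 would have to be in {3} for the 8 across but in {1,2,4,5,6,7,8,9} for the 17 down — contradiction. So R3C2 = 5.
R2C2 = 16 − 9 = 7 completes the 16 down.
R3C3 = 8 − 6 = 2 completes the 8 across.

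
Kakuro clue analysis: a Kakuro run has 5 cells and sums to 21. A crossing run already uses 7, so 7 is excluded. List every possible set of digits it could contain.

5 distinct digits from 1–9 sum between 15 and 35.
Dropping sets that contain 7.

{1,2,3,6,9}; {1,2,4,5,9}; {1,2,4,6,8}; {1,3,4,5,8}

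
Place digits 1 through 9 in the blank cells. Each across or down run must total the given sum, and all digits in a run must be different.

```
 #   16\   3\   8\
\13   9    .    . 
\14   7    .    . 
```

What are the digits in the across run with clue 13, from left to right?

16 in 2 cells must be {7,9}; 3 in 2 cells must be {1,2}.
R1C2 = 1: the only remaining digit allowed by both the 13 across and the 3 down.
R1C3 = 13 − 10 = 3 completes the 13 across.
R2C2 = 3 − 1 = 2 completes the 3 down.
R2C3 = 14 − 9 = 5 completes the 14 across.

9, 1, 3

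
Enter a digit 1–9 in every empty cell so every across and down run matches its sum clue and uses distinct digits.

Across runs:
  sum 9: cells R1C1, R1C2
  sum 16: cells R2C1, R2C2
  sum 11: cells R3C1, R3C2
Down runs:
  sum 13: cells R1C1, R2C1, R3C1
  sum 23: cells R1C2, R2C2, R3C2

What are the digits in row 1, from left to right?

1 8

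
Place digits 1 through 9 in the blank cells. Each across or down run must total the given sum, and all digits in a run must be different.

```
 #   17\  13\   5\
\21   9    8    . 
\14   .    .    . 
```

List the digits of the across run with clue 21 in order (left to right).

17 in 2 cells must be {8,9}.
R1C3 = 21 − 17 = 4 completes the 21 across.
R2C1 = 17 − 9 = 8 completes the 17 down.
R2C2 = 13 − 8 = 5 completes the 13 down.
R2C3 = 14 − 13 = 1 completes the 14 across.

9, 8, 4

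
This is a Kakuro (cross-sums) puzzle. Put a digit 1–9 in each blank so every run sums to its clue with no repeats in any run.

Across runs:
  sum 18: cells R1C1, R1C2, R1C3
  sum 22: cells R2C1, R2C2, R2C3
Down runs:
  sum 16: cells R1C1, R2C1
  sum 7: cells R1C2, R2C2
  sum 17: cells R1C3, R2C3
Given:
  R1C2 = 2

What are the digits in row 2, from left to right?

9 5 8

16 in 2 cells must be {7,9}; 17 in 2 cells must be {8,9}.
Given what's placed, R1C3 must be 9 to fit the 18 across and 17 down.
R2C2 = 7 − 2 = 5 completes the 7 down.
R2C3 = 17 − 9 = 8 completes the 17 down.
R1C1 = 18 − 11 = 7 completes the 18 across.
R2C1 = 22 − 13 = 9 completes the 22 across.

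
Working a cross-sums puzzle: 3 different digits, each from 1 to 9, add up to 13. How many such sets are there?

3 distinct digits from 1–9 sum between 6 and 24.

7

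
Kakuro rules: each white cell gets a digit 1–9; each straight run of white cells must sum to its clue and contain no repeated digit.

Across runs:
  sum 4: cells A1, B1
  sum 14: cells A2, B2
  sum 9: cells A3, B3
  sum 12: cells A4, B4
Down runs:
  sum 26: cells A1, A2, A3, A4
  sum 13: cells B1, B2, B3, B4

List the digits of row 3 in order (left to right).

4 in 2 cells must be {1,3}.
Only 3 fits A1 under both its across sum 4 and down sum 26.
B1 = 4 − 3 = 1 completes the 4 across.
Nothing is forced directly, so branch on A3, whose candidates are 6 or 8. If A3 = 8: then B3 would have to be in {1} for the 9 across but in {2,3,4,5,6,7} for the 13 down — contradiction. So A3 = 6.
B3 = 9 − 6 = 3 completes the 9 across.

6 3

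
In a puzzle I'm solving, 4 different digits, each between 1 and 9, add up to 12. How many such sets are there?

2

4 distinct digits from 1–9 sum between 10 and 30.
Enumerating: {1,2,3,6}, {1,2,4,5}.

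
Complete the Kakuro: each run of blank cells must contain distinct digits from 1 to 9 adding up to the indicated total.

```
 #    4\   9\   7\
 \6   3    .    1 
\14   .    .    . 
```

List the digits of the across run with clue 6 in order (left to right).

3 2 1

6 in 3 cells must be {1,2,3}; 4 in 2 cells must be {1,3}.
R1C2 = 6 − 4 = 2 completes the 6 across.
R2C1 = 4 − 3 = 1 completes the 4 down.
R2C2 = 9 − 2 = 7 completes the 9 down.
R2C3 = 14 − 8 = 6 completes the 14 across.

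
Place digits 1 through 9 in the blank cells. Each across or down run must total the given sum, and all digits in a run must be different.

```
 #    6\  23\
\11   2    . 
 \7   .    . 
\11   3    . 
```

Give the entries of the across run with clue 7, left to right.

6 in 3 cells must be {1,2,3}; 23 in 3 cells must be {6,8,9}.
R1C2 = 11 − 2 = 9 completes the 11 across.
R2C1 = 6 − 5 = 1 completes the 6 down.
R2C2 = 7 − 1 = 6 completes the 7 across.
R3C2 = 11 − 3 = 8 completes the 11 across.

1, 6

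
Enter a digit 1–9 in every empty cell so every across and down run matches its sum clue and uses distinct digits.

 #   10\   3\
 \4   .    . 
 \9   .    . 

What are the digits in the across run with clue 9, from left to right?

4 in 2 cells must be {1,3}; 3 in 2 cells must be {1,2}.
The 4 across and the 3 down share only 1, so R1C2 = 1.
R2C2 = 3 − 1 = 2 completes the 3 down.
R1C1 = 4 − 1 = 3 completes the 4 across.
R2C1 = 9 − 2 = 7 completes the 9 across.

7 2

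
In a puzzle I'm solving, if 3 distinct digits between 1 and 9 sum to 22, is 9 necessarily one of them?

Yes

Every partition of 22 into 3 distinct digits includes 9: {5,8,9}, {6,7,9}.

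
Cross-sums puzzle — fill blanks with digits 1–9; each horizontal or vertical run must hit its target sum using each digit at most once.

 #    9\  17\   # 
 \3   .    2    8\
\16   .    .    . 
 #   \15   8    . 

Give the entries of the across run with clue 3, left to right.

3 in 2 cells must be {1,2}.
R1C1 = 3 − 2 = 1 completes the 3 across.
R2C1 = 9 − 1 = 8 completes the 9 down.
R2C2 = 17 − 10 = 7 completes the 17 down.
R2C3 = 16 − 15 = 1 completes the 16 across.
R3C3 = 15 − 8 = 7 completes the 15 across.

1 2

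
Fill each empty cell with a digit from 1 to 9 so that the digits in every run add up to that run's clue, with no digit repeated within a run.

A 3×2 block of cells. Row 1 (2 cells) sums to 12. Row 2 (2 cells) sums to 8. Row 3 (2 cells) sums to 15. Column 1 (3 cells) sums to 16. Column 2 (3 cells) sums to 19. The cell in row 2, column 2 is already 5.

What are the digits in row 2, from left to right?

3 5

Given what's placed, (1,2) must be 8 to fit the 12 across and 19 down.
(2,1) = 8 − 5 = 3 completes the 8 across.
(3,2) = 19 − 13 = 6 completes the 19 down.
(1,1) = 12 − 8 = 4 completes the 12 across.
(3,1) = 15 − 6 = 9 completes the 15 across.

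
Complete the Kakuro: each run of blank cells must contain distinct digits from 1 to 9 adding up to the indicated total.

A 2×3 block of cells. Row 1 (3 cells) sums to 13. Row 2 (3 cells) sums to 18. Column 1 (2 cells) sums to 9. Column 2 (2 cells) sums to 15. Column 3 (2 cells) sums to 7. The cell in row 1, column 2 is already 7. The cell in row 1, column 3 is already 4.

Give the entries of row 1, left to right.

2, 7, 4

(1,1) = 13 − 11 = 2 completes the 13 across.
(2,1) = 9 − 2 = 7 completes the 9 down.
(2,2) = 15 − 7 = 8 completes the 15 down.
(2,3) = 18 − 15 = 3 completes the 18 across.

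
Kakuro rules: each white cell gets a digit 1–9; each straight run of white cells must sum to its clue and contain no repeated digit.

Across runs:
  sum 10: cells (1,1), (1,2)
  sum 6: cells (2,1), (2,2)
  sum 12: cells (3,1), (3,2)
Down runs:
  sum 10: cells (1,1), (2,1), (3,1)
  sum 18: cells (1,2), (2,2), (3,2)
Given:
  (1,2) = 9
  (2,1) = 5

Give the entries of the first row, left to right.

1 9

(1,1) = 10 − 9 = 1 completes the 10 across.
(2,2) = 6 − 5 = 1 completes the 6 across.
(3,1) = 10 − 6 = 4 completes the 10 down.
(3,2) = 12 − 4 = 8 completes the 12 across.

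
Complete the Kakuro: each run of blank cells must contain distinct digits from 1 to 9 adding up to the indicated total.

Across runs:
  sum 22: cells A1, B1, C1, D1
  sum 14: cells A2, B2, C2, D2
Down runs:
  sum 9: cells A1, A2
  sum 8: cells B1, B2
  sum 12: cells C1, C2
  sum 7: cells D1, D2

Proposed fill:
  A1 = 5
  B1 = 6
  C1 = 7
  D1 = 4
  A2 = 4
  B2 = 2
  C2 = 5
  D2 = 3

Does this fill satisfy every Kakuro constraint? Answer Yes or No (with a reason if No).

Across: 5+6+7+4=22; 4+2+5+3=14. Down: 5+4=9; 6+2=8; 7+5=12; 4+3=7. No digit repeats within any run.

Yes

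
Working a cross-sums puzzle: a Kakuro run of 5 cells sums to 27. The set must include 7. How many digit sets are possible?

5 distinct digits from 1–9 sum between 15 and 35.
Keeping only sets containing 7.

7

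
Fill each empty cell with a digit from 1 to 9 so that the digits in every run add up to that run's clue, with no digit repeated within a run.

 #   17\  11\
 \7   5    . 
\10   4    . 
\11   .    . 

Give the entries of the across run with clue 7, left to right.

5 2

R1C2 = 7 − 5 = 2 completes the 7 across.
R2C2 = 10 − 4 = 6 completes the 10 across.
R3C1 = 17 − 9 = 8 completes the 17 down.
R3C2 = 11 − 8 = 3 completes the 11 across.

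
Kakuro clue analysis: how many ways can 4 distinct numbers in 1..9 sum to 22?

4 distinct digits from 1–9 sum between 10 and 30.

11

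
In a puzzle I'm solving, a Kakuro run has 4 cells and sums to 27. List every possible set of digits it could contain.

{3,7,8,9}; {4,6,8,9}; {5,6,7,9}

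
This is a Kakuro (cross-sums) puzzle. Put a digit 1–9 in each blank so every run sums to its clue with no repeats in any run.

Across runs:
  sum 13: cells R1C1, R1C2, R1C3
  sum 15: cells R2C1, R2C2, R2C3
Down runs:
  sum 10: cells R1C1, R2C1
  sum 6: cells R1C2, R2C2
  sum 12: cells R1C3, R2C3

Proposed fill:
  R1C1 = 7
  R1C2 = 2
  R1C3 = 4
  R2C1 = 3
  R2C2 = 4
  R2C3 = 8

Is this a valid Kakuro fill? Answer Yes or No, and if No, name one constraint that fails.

Across: 7+2+4=13; 3+4+8=15. Down: 7+3=10; 2+4=6; 4+8=12. No digit repeats within any run.

Yes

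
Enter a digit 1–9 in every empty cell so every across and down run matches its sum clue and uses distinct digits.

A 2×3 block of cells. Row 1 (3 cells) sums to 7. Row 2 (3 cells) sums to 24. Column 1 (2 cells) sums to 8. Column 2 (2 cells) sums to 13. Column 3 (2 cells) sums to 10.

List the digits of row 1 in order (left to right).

7 in 3 cells must be {1,2,4}; 24 in 3 cells must be {7,8,9}.
The 7 across and the 13 down share only 4, so (1,2) = 4.
The 24 across and the 8 down share only 7, so (2,1) = 7.
(2,2) = 13 − 4 = 9 completes the 13 down.
(2,3) = 24 − 16 = 8 completes the 24 across.
(1,1) = 8 − 7 = 1 completes the 8 down.
(1,3) = 7 − 5 = 2 completes the 7 across.

1, 4, 2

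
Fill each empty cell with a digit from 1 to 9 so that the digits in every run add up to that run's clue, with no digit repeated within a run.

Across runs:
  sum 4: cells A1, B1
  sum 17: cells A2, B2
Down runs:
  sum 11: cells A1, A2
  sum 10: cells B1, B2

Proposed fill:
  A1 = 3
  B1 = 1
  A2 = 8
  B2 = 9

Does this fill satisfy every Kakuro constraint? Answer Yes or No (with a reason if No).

Yes

Across: 3+1=4; 8+9=17. Down: 3+8=11; 1+9=10. No digit repeats within any run.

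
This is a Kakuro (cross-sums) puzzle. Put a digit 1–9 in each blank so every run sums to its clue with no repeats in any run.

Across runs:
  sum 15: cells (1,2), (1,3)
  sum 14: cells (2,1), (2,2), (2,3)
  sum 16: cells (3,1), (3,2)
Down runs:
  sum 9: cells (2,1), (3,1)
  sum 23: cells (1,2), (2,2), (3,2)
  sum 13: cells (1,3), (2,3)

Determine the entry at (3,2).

9

16 in 2 cells must be {7,9}; 23 in 3 cells must be {6,8,9}.
The 16 across and the 9 down share only 7, so (3,1) = 7.
(3,2) = 16 − 7 = 9 completes the 16 across.
(2,1) = 9 − 7 = 2 completes the 9 down.
(2,2) = 8: the only remaining digit allowed by both the 14 across and the 23 down.
(2,3) = 14 − 10 = 4 completes the 14 across.
(1,2) = 23 − 17 = 6 completes the 23 down.
(1,3) = 15 − 6 = 9 completes the 15 across.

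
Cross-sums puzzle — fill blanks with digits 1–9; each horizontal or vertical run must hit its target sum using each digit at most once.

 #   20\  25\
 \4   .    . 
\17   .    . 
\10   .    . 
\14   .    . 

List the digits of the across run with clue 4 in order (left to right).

1, 3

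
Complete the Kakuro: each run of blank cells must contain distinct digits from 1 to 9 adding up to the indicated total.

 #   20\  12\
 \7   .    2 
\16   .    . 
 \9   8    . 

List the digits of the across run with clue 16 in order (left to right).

16 in 2 cells must be {7,9}.
R1C1 = 7 − 2 = 5 completes the 7 across.
R2C1 = 20 − 13 = 7 completes the 20 down.
R2C2 = 16 − 7 = 9 completes the 16 across.
R3C2 = 9 − 8 = 1 completes the 9 across.

7, 9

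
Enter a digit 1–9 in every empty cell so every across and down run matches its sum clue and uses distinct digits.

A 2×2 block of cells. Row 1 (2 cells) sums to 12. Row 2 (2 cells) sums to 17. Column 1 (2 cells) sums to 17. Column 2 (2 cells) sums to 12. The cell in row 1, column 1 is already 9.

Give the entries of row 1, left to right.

17 in 2 cells must be {8,9}.
(1,2) = 12 − 9 = 3 completes the 12 across.
(2,1) = 17 − 9 = 8 completes the 17 down.
(2,2) = 17 − 8 = 9 completes the 17 across.

9, 3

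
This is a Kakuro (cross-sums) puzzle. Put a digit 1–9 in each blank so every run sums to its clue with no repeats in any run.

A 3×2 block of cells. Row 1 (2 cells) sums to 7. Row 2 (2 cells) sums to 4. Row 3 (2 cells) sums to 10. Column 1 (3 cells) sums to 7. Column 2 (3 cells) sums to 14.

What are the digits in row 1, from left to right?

4 in 2 cells must be {1,3}; 7 in 3 cells must be {1,2,4}.
The 4 across and the 7 down share only 1, so (2,1) = 1.
(2,2) = 4 − 1 = 3 completes the 4 across.
Nothing is forced directly, so branch on (1,1), whose candidates are 2 or 4. If (1,1) = 4: then (1,2) would have to be in {3} for the 7 across but in {2,4,5,6,7,9} for the 14 down — contradiction. So (1,1) = 2.
(1,2) = 7 − 2 = 5 completes the 7 across.
(3,1) = 7 − 3 = 4 completes the 7 down.
(3,2) = 10 − 4 = 6 completes the 10 across.

2, 5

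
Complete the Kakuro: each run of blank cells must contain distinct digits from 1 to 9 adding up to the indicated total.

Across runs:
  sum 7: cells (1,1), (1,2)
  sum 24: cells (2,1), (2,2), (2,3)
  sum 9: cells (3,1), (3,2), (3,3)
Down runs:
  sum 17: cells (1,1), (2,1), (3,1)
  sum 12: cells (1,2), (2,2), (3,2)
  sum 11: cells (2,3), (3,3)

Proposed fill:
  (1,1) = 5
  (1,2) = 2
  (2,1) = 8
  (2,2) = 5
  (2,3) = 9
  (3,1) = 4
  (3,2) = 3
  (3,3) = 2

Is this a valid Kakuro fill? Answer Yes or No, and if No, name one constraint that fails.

No — the across run (2,1)–(2,3) sums to 22, not 24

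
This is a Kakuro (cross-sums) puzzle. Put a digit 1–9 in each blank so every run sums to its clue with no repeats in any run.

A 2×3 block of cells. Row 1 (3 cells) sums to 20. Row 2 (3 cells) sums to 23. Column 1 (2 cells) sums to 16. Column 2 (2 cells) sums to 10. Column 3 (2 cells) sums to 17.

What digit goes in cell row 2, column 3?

8

23 in 3 cells must be {6,8,9}; 16 in 2 cells must be {7,9}; 17 in 2 cells must be {8,9}.
The 23 across and the 16 down share only 9, so (2,1) = 9.
Given what's placed, (2,3) must be 8 to fit the 23 across and 17 down.
(1,1) = 16 − 9 = 7 completes the 16 down.
(1,3) = 17 − 8 = 9 completes the 17 down.
(2,2) = 23 − 17 = 6 completes the 23 across.
(1,2) = 20 − 16 = 4 completes the 20 across.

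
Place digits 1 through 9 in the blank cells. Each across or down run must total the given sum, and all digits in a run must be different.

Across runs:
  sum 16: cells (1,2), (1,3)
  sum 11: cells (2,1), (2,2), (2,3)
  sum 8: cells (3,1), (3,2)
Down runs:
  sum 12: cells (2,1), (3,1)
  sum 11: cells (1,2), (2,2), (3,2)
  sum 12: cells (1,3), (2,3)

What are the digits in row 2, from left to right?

7 1 3

16 in 2 cells must be {7,9}.
The 16 across and the 11 down share only 7, so (1,2) = 7.
(1,3) = 16 − 7 = 9 completes the 16 across.
(2,3) = 12 − 9 = 3 completes the 12 down.
(2,1) = 7: the only remaining digit allowed by both the 11 across and the 12 down.
(2,2) = 11 − 10 = 1 completes the 11 across.
(3,1) = 12 − 7 = 5 completes the 12 down.
(3,2) = 8 − 5 = 3 completes the 8 across.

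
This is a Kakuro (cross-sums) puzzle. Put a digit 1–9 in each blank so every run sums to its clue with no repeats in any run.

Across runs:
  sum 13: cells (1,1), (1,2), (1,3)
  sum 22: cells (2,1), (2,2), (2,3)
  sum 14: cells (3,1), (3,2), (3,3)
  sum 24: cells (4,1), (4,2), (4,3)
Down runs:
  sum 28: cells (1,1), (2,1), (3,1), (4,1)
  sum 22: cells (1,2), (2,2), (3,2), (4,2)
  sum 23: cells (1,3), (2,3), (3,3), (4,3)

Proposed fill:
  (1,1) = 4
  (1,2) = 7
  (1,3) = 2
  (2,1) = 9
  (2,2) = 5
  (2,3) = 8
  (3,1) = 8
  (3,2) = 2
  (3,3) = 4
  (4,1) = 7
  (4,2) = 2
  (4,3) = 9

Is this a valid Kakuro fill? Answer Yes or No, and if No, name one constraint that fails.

No — the across run (4,1)–(4,3) sums to 18, not 24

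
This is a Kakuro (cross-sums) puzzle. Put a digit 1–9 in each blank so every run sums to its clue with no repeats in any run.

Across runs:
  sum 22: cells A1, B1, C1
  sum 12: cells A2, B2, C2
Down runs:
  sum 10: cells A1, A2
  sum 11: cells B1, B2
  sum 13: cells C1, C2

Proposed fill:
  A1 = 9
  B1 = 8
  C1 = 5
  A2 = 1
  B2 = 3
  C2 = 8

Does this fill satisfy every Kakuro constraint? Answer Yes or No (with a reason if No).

Across: 9+8+5=22; 1+3+8=12. Down: 9+1=10; 8+3=11; 5+8=13. No digit repeats within any run.

Yes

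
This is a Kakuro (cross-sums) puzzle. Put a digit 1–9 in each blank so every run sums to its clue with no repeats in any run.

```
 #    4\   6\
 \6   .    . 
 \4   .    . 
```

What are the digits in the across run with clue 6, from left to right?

4 in 2 cells must be {1,3}.
The 6 across and the 4 down share only 1, so R1C1 = 1.
R1C2 = 6 − 1 = 5 completes the 6 across.
R2C1 = 4 − 1 = 3 completes the 4 down.
R2C2 = 4 − 3 = 1 completes the 4 across.

1 5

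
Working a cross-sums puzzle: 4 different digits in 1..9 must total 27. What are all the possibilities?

4 distinct digits from 1–9 sum between 10 and 30.

{3,7,8,9}; {4,6,8,9}; {5,6,7,9}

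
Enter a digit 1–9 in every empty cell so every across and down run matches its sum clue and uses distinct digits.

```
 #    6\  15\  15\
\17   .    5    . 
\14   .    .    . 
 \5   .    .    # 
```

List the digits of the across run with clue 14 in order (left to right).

6 in 3 cells must be {1,2,3}.
R1C1 = 3: the only remaining digit allowed by both the 17 across and the 6 down.
R1C3 = 17 − 8 = 9 completes the 17 across.
R2C3 = 15 − 9 = 6 completes the 15 down.
Given what's placed, R2C1 must be 1 to fit the 14 across and 6 down.
R2C2 = 14 − 7 = 7 completes the 14 across.
R3C1 = 6 − 4 = 2 completes the 6 down.
R3C2 = 5 − 2 = 3 completes the 5 across.

1, 7, 6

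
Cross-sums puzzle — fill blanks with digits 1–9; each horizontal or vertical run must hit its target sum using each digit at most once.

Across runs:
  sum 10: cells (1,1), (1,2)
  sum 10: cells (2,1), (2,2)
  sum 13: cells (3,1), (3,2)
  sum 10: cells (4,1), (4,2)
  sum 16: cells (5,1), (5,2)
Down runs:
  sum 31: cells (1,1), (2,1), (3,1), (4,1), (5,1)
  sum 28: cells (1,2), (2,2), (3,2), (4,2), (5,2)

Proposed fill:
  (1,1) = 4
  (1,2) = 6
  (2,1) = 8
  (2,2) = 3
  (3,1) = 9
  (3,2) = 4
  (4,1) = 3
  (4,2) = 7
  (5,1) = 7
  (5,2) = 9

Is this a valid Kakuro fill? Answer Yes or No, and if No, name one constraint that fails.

No — the down run (1,2)–(5,2) sums to 29, not 28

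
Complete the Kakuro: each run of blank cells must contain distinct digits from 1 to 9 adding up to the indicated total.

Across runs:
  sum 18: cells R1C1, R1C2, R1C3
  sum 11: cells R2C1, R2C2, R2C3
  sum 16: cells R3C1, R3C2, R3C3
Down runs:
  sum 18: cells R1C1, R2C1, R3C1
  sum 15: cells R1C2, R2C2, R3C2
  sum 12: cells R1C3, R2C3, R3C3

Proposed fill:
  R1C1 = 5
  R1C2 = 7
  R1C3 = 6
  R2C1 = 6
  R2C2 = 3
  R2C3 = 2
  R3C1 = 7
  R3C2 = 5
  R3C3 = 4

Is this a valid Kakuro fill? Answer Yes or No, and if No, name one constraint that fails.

Across: 5+7+6=18; 6+3+2=11; 7+5+4=16. Down: 5+6+7=18; 7+3+5=15; 6+2+4=12. No digit repeats within any run.

Yes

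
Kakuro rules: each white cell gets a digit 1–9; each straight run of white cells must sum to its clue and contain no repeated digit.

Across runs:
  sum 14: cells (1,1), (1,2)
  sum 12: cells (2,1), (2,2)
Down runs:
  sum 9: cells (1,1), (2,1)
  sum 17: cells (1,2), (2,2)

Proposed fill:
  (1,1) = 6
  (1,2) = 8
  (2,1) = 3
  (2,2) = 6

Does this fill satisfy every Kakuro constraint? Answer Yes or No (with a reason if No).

No — the across run (2,1)–(2,2) sums to 9, not 12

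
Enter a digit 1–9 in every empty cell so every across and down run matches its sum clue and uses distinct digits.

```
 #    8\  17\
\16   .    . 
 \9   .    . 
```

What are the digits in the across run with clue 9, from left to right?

1 8

16 in 2 cells must be {7,9}; 17 in 2 cells must be {8,9}.
The 16 across and the 8 down share only 7, so R1C1 = 7.
R1C2 = 16 − 7 = 9 completes the 16 across.
R2C1 = 8 − 7 = 1 completes the 8 down.
R2C2 = 9 − 1 = 8 completes the 9 across.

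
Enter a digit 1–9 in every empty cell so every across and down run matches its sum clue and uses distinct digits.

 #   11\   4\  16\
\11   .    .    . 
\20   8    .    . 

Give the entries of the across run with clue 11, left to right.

3, 1, 7

4 in 2 cells must be {1,3}; 16 in 2 cells must be {7,9}.
R1C1 = 11 − 8 = 3 completes the 11 down.
Given what's placed, R1C2 must be 1 to fit the 11 across and 4 down.
R1C3 = 11 − 4 = 7 completes the 11 across.
R2C2 = 4 − 1 = 3 completes the 4 down.
R2C3 = 20 − 11 = 9 completes the 20 across.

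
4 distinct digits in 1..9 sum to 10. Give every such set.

4 distinct digits from 1–9 sum between 10 and 30.
Only one set works: {1,2,3,4}.

{1,2,3,4}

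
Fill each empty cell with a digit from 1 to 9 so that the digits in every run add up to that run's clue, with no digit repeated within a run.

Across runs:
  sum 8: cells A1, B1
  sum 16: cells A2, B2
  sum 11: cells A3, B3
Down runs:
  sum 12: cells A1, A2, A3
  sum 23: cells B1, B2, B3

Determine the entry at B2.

9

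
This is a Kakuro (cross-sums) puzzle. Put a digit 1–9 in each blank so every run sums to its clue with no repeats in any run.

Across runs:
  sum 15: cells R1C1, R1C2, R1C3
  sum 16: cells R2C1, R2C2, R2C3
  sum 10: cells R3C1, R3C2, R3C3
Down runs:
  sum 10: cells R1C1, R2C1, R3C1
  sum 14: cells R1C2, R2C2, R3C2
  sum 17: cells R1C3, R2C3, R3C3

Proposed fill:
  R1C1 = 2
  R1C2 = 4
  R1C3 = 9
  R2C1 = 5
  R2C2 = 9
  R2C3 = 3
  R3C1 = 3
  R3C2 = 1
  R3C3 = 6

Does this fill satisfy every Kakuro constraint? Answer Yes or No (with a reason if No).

No — the across run R2C1–R2C3 sums to 17, not 16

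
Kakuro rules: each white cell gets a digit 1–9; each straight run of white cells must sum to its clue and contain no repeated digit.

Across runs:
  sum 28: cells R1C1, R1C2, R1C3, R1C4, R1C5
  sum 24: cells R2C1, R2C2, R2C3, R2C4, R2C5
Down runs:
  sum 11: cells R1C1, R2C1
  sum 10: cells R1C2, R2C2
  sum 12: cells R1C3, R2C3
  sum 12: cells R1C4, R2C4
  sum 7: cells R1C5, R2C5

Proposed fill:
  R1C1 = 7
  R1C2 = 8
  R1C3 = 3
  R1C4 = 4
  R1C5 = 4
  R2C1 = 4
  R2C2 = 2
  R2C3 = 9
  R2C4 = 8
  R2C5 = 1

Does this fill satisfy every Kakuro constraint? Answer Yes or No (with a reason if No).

No — the down run R1C5–R2C5 sums to 5, not 7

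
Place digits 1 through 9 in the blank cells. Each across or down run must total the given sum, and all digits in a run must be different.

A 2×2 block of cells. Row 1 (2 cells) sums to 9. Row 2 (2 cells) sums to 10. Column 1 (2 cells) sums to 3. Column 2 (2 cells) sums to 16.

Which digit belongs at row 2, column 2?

9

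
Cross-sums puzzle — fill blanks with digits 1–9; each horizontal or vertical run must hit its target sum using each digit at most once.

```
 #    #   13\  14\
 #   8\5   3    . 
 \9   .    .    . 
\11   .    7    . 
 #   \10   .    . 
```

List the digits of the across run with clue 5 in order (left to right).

3 2

R1C3 = 5 − 3 = 2 completes the 5 across.
No cell is forced outright now. R3C1 can only be 1 or 3 (the digits allowed by both its 11 across and its 8 down). If R3C1 = 1: then R2C1 would have to be in {1,2,3,4,5,6} for the 9 across but in {7} for the 8 down — contradiction. So R3C1 = 3.
R2C1 = 8 − 3 = 5 completes the 8 down.
Given what's placed, R2C2 must be 1 to fit the 9 across and 13 down.
R2C3 = 9 − 6 = 3 completes the 9 across.
R3C3 = 11 − 10 = 1 completes the 11 across.
R4C2 = 13 − 11 = 2 completes the 13 down.
R4C3 = 10 − 2 = 8 completes the 10 across.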